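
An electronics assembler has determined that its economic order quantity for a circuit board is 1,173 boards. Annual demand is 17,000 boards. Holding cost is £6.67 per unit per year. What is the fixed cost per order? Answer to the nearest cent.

Invert the EOQ relation Q*² = 2DS/H.
From Q* = √(2DS/H): S = Q*²H / (2D) = 1,173² × 6.67 / (2 × 17,000) = 269.9249.

S ≈ £269.92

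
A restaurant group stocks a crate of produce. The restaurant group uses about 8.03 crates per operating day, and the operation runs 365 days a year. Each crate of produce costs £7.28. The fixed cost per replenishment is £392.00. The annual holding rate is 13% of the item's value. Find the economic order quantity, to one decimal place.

Annual demand D = 8.03 × 365 = 2,930.95.
Holding cost H = 0.13 × £7.28 = £0.9464 per unit per year.
EOQ = √(2DS / H) = √(2 × 2,930.95 × 392 / 0.9464).
= √(2,297,864.8 / 0.9464) = √2,428,005.9172 ≈ 1558.206.

Q* ≈ 1,558.2 crates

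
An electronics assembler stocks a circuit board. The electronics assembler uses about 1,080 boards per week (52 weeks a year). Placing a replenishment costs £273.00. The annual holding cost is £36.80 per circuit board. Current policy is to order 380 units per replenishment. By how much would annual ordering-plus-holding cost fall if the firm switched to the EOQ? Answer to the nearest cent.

Extra cost ≈ £13,746.69 per year

Annual demand D = 1,080 × 52 = 56,160.
EOQ = √(2DS/H) = √(2 × 56,160 × 273 / 36.8) ≈ 912.82.
Cost at Q* = (D/Q*)S + (Q*/2)H = √(2DSH) ≈ £33,591.84.
Cost at Q = 380: (56,160/380)×273 + (380/2)×36.8 = £40,346.53 + £6,992.00 = £47,338.53.
Excess = £47,338.53 − £33,591.84 = £13,746.69.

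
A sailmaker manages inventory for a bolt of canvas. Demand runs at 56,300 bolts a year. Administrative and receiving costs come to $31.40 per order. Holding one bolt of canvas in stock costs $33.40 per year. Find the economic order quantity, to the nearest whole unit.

Q* ≈ 325 bolts

EOQ = √(2DS / H) = √(2 × 56,300 × 31.4 / 33.4).
= √(3,535,640 / 33.4) = √105,857.485 ≈ 325.357.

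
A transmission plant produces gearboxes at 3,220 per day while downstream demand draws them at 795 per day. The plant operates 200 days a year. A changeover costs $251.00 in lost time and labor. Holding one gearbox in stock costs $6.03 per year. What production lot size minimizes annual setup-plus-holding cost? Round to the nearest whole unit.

Annual demand D = 795 × 200 = 159,000.
Production build-up factor (1 − d/p) = 1 − 795/3,220 = 0.7531.
Q* = √(2DS / (H(1 − d/p))) = √(2 × 159,000 × 251 / (6.03 × 0.7531)).
= √(79,818,000 / 4.5412) ≈ 4192.411.

Q* ≈ 4,192 gearboxes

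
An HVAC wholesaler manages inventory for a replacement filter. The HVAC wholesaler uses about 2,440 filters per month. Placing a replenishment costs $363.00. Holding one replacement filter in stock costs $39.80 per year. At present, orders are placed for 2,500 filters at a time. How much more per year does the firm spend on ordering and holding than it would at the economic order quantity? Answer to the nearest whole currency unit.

Extra cost ≈ $24,915 per year

Annual demand D = 2,440 × 12 = 29,280.
EOQ = √(2DS/H) = √(2 × 29,280 × 363 / 39.8) ≈ 730.82.
Cost at Q* = (D/Q*)S + (Q*/2)H = √(2DSH) ≈ $29,086.76.
Cost at Q = 2,500: (29,280/2,500)×363 + (2,500/2)×39.8 = $4,251.46 + $49,750.00 = $54,001.46.
Excess = $54,001.46 − $29,086.76 = $24,914.69.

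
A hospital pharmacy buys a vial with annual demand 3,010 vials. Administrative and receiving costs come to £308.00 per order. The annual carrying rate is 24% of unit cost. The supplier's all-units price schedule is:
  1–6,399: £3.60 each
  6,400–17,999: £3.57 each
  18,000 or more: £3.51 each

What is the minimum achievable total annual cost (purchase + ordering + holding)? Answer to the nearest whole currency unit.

TC* ≈ £12,102

Holding cost per unit per year at price C is H = 0.24·C.
For each price level, check whether its EOQ is feasible; otherwise the best quantity at that price is the breakpoint.
EOQ at £3.60 = 1464.9 (feasible in tier 1): TC = 3,010×£3.60 + (3,010/1464.9)×308 + (1464.9/2)×0.24×£3.60 = £12,101.70.
EOQ at £3.57 = 1471.1 < 6400, so use break Q=6400: TC = 3,010×£3.57 + (3,010/6400.0)×308 + (6400.0/2)×0.24×£3.57 = £13,632.32.
EOQ at £3.51 = 1483.6 < 18000, so use break Q=18000: TC = 3,010×£3.51 + (3,010/18000.0)×308 + (18000.0/2)×0.24×£3.51 = £18,198.20.
Lowest total cost among the candidates is at Q = 1464.9.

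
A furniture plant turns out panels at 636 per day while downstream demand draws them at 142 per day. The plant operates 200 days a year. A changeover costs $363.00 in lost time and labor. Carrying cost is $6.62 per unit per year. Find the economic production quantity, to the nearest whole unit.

Q* ≈ 2,002 panels

Annual demand D = 142 × 200 = 28,400.
Production build-up factor (1 − d/p) = 1 − 142/636 = 0.7767.
Q* = √(2DS / (H(1 − d/p))) = √(2 × 28,400 × 363 / (6.62 × 0.7767)).
= √(20,618,400 / 5.1419) ≈ 2002.459.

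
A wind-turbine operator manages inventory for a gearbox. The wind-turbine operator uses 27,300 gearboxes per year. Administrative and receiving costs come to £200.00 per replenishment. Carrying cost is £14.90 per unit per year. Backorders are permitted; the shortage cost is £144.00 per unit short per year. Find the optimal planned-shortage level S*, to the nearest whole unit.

With planned backorders, Q* = √(2DS/H) · √((H+B)/B).
√(2DS/H) = √(2 × 27,300 × 200 / 14.9) = 856.088.
√((H+B)/B) = √((14.9+144)/144) = 1.0505.
Q* ≈ 899.288.
S* = Q* · H/(H+B) = 899.288 × 14.9/158.9 ≈ 84.326.

S* ≈ 84 gearboxes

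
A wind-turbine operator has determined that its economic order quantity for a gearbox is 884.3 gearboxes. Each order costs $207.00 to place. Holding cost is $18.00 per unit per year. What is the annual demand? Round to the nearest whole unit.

D ≈ 33,999 gearboxes per year

Squaring Q* = √(2DS/H) gives Q*² = 2DS/H.
From Q* = √(2DS/H): D = Q*²H / (2S) = 884.3² × 18 / (2 × 207) = 33999.413.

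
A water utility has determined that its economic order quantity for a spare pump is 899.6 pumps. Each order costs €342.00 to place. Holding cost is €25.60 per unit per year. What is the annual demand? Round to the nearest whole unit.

D ≈ 30,289 pumps per year

Squaring Q* = √(2DS/H) gives Q*² = 2DS/H.
From Q* = √(2DS/H): D = Q*²H / (2S) = 899.6² × 25.6 / (2 × 342) = 30288.848.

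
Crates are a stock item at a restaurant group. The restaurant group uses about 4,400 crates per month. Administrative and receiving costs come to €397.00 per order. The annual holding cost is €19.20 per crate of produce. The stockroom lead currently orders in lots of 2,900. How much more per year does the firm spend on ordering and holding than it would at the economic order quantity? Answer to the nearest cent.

Annual demand D = 4,400 × 12 = 52,800.
EOQ = √(2DS/H) = √(2 × 52,800 × 397 / 19.2) ≈ 1477.67.
Cost at Q* = (D/Q*)S + (Q*/2)H = √(2DSH) ≈ €28,371.21.
Cost at Q = 2,900: (52,800/2,900)×397 + (2,900/2)×19.2 = €7,228.14 + €27,840.00 = €35,068.14.
Excess = €35,068.14 − €28,371.21 = €6,696.93.

Extra cost ≈ €6,696.93 per year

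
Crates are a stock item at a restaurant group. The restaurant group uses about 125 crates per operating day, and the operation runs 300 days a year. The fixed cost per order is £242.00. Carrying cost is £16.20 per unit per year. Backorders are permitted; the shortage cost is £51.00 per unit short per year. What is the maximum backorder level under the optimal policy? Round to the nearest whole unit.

Annual demand D = 125 × 300 = 37,500.
With planned backorders, Q* = √(2DS/H) · √((H+B)/B).
√(2DS/H) = √(2 × 37,500 × 242 / 16.2) = 1058.475.
√((H+B)/B) = √((16.2+51)/51) = 1.1479.
Q* ≈ 1215.011.
S* = Q* · H/(H+B) = 1215.011 × 16.2/67.2 ≈ 292.905.

S* ≈ 293 crates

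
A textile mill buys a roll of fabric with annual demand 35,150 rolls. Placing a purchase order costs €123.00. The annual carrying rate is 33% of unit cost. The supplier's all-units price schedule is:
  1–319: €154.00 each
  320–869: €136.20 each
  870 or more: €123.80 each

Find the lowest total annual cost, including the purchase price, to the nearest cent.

Holding cost per unit per year at price C is H = 0.33·C.
For each price level, check whether its EOQ is feasible; otherwise the best quantity at that price is the breakpoint.
Tier 1 (€154.00): EOQ = 412.5 exceeds tier's upper bound 319, so this tier is dominated.
EOQ at €136.20 = 438.6 (feasible in tier 2): TC = 35,150×€136.20 + (35,150/438.6)×123 + (438.6/2)×0.33×€136.20 = €4,807,144.04.
EOQ at €123.80 = 460.1 < 870, so use break Q=870: TC = 35,150×€123.80 + (35,150/870.0)×123 + (870.0/2)×0.33×€123.80 = €4,374,310.97.
Lowest total cost among the candidates is at Q = 870.0.

TC* ≈ €4,374,310.97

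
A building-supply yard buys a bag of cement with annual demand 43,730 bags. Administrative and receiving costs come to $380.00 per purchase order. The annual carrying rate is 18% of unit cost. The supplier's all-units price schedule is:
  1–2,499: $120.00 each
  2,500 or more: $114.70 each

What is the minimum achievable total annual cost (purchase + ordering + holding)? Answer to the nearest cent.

TC* ≈ $5,048,285.46

Holding cost per unit per year at price C is H = 0.18·C.
Candidates are each tier's EOQ (if it falls in that tier) and each price-break quantity.
EOQ at $120.00 = 1240.4 (feasible in tier 1): TC = 43,730×$120.00 + (43,730/1240.4)×380 + (1240.4/2)×0.18×$120.00 = $5,274,393.13.
EOQ at $114.70 = 1268.8 < 2500, so use break Q=2500: TC = 43,730×$114.70 + (43,730/2500.0)×380 + (2500.0/2)×0.18×$114.70 = $5,048,285.46.
Lowest total cost among the candidates is at Q = 2500.0.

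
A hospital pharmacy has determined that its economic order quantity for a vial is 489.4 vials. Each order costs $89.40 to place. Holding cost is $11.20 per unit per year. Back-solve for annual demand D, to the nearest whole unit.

D ≈ 15,003 vials per year

The basic EOQ model gives Q* = √(2DS/H); rearrange for the unknown.
From Q* = √(2DS/H): D = Q*²H / (2S) = 489.4² × 11.2 / (2 × 89.4) = 15003.011.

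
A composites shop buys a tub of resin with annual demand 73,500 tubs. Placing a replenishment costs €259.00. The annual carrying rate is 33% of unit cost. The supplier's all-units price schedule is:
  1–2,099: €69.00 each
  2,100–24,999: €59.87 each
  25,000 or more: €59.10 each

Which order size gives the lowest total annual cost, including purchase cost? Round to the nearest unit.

Holding cost per unit per year at price C is H = 0.33·C.
Candidates are each tier's EOQ (if it falls in that tier) and each price-break quantity.
EOQ at €69.00 = 1293.1 (feasible in tier 1): TC = 73,500×€69.00 + (73,500/1293.1)×259 + (1293.1/2)×0.33×€69.00 = €5,100,943.54.
EOQ at €59.87 = 1388.2 < 2100, so use break Q=2100: TC = 73,500×€59.87 + (73,500/2100.0)×259 + (2100.0/2)×0.33×€59.87 = €4,430,254.96.
EOQ at €59.10 = 1397.2 < 25000, so use break Q=25000: TC = 73,500×€59.10 + (73,500/25000.0)×259 + (25000.0/2)×0.33×€59.10 = €4,588,398.96.
Lowest total cost is €4,430,254.96 at Q = 2100.0.

Q* ≈ 2,100 tubs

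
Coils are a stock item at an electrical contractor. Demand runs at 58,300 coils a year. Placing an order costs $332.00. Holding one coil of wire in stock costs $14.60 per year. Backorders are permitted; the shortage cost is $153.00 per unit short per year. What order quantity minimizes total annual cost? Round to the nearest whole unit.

Q* ≈ 1,704 coils

With planned backorders, Q* = √(2DS/H) · √((H+B)/B).
√(2DS/H) = √(2 × 58,300 × 332 / 14.6) = 1628.328.
√((H+B)/B) = √((14.6+153)/153) = 1.0466.
Q* ≈ 1704.250.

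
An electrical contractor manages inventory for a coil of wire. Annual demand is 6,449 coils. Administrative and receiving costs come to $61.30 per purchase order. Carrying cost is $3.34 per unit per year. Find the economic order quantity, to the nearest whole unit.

EOQ = √(2DS / H) = √(2 × 6,449 × 61.3 / 3.34).
= √(790,647.4 / 3.34) = √236,720.7784 ≈ 486.540.

Q* ≈ 487 coils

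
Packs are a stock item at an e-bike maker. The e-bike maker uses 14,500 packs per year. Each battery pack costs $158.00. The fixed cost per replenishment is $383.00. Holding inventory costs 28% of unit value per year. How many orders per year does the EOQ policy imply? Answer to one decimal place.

Holding cost H = 0.28 × $158.00 = $44.2400 per unit per year.
The optimal lot size = √(2DS/H) = √(2 × 14,500 × 383 / 44.24) ≈ 501.06.
Orders per year = D / Q* = 14,500 / 501.06 ≈ 28.939.

N ≈ 28.9 orders per year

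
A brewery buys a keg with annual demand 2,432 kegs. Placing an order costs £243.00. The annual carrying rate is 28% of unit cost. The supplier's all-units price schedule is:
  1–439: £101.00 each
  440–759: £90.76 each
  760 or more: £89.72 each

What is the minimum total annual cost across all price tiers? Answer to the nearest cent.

Holding cost per unit per year at price C is H = 0.28·C.
Evaluate total cost at each tier's feasible EOQ or, if the EOQ is below the tier, at the tier's minimum quantity.
EOQ at £101.00 = 204.4 (feasible in tier 1): TC = 2,432×£101.00 + (2,432/204.4)×243 + (204.4/2)×0.28×£101.00 = £251,413.49.
EOQ at £90.76 = 215.7 < 440, so use break Q=440: TC = 2,432×£90.76 + (2,432/440.0)×243 + (440.0/2)×0.28×£90.76 = £227,662.26.
EOQ at £89.72 = 216.9 < 760, so use break Q=760: TC = 2,432×£89.72 + (2,432/760.0)×243 + (760.0/2)×0.28×£89.72 = £228,522.85.
Lowest total cost among the candidates is at Q = 440.0.

TC* ≈ £227,662.26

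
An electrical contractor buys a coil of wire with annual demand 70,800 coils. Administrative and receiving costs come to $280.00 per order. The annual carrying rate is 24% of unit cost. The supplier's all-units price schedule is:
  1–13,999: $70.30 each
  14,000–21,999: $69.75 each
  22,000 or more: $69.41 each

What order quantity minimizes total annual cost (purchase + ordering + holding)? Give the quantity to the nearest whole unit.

Holding cost per unit per year at price C is H = 0.24·C.
Evaluate total cost at each tier's feasible EOQ or, if the EOQ is below the tier, at the tier's minimum quantity.
EOQ at $70.30 = 1532.9 (feasible in tier 1): TC = 70,800×$70.30 + (70,800/1532.9)×280 + (1532.9/2)×0.24×$70.30 = $5,003,103.89.
EOQ at $69.75 = 1539.0 < 14000, so use break Q=14000: TC = 70,800×$69.75 + (70,800/14000.0)×280 + (14000.0/2)×0.24×$69.75 = $5,056,896.00.
EOQ at $69.41 = 1542.7 < 22000, so use break Q=22000: TC = 70,800×$69.41 + (70,800/22000.0)×280 + (22000.0/2)×0.24×$69.41 = $5,098,371.49.
Lowest total cost is $5,003,103.89 at Q = 1532.9.

Q* ≈ 1,533 coils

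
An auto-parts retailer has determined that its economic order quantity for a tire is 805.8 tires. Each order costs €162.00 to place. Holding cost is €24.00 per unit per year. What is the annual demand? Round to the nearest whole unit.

The basic EOQ model gives Q* = √(2DS/H); rearrange for the unknown.
From Q* = √(2DS/H): D = Q*²H / (2S) = 805.8² × 24 / (2 × 162) = 48097.307.

D ≈ 48,097 tires per year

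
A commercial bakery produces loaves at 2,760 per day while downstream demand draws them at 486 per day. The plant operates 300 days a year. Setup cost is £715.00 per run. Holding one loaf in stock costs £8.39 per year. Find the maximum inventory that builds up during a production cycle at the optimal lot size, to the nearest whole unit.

I_max ≈ 4,525 loaves

Annual demand D = 486 × 300 = 145,800.
Production build-up factor (1 − d/p) = 1 − 486/2,760 = 0.8239.
Q* = √(2DS / (H(1 − d/p))) = √(2 × 145,800 × 715 / (8.39 × 0.8239)).
= √(208,494,000 / 6.9126) ≈ 5491.931.
Maximum inventory = Q*(1 − d/p) = 5491.931 × 0.8239 ≈ 4524.874.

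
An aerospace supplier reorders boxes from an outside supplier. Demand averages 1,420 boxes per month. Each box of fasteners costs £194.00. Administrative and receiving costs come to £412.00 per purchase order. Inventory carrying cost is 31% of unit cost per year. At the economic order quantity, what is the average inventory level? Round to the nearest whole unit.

Average inventory ≈ 242 boxes

Annual demand D = 1,420 × 12 = 17,040.
Holding cost H = 0.31 × £194.00 = £60.1400 per unit per year.
Q* = √(2DS/H) = √(2 × 17,040 × 412 / 60.14) ≈ 483.19.
Average inventory = Q*/2 ≈ 483.19 / 2 = 241.594.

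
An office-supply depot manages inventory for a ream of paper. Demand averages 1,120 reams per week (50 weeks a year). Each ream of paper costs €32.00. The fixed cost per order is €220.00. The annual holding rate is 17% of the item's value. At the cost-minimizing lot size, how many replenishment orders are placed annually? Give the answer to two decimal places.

Annual demand D = 1,120 × 50 = 56,000.
Holding cost H = 0.17 × €32.00 = €5.4400 per unit per year.
Q* = √(2DS/H) = √(2 × 56,000 × 220 / 5.44) ≈ 2128.24.
Orders per year = D / Q* = 56,000 / 2128.24 ≈ 26.313.

N ≈ 26.31 orders per year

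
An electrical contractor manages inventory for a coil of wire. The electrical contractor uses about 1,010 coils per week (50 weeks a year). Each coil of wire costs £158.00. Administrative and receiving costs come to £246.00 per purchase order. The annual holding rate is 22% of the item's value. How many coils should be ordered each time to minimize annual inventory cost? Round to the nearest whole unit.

Q* ≈ 845 coils

Annual demand D = 1,010 × 50 = 50,500.
Holding cost H = 0.22 × £158.00 = £34.7600 per unit per year.
EOQ = √(2DS / H) = √(2 × 50,500 × 246 / 34.76).
= √(24,846,000 / 34.76) = √714,787.1116 ≈ 845.451.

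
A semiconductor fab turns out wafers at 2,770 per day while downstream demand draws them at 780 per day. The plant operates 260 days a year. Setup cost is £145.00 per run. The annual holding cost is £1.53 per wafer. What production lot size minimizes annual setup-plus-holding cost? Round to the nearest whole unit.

Q* ≈ 7,315 wafers

Annual demand D = 780 × 260 = 202,800.
Production build-up factor (1 − d/p) = 1 − 780/2,770 = 0.7184.
Q* = √(2DS / (H(1 − d/p))) = √(2 × 202,800 × 145 / (1.53 × 0.7184)).
= √(58,812,000 / 1.0992) ≈ 7314.769.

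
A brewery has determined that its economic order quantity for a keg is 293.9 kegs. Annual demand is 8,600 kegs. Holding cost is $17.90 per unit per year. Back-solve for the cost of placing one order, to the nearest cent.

S ≈ $89.89

The basic EOQ model gives Q* = √(2DS/H); rearrange for the unknown.
From Q* = √(2DS/H): S = Q*²H / (2D) = 293.9² × 17.9 / (2 × 8,600) = 89.8926.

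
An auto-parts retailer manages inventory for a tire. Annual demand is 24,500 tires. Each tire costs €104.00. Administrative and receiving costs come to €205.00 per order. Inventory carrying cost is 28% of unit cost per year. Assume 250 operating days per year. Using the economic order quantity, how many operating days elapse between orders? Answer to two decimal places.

Holding cost H = 0.28 × €104.00 = €29.1200 per unit per year.
EOQ = √(2DS/H) = √(2 × 24,500 × 205 / 29.12) ≈ 587.33.
Cycle time = Q*/D × 250 = 587.33 / 24,500 × 250 ≈ 5.993 days.

T ≈ 5.99 days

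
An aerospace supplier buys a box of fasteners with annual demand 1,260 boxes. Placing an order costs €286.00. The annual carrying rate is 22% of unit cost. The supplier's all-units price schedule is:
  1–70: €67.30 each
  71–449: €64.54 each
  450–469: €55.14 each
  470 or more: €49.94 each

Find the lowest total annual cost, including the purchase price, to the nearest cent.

Holding cost per unit per year at price C is H = 0.22·C.
Evaluate total cost at each tier's feasible EOQ or, if the EOQ is below the tier, at the tier's minimum quantity.
Tier 1 (€67.30): EOQ = 220.6 exceeds tier's upper bound 70, so this tier is dominated.
EOQ at €64.54 = 225.3 (feasible in tier 2): TC = 1,260×€64.54 + (1,260/225.3)×286 + (225.3/2)×0.22×€64.54 = €84,519.36.
EOQ at €55.14 = 243.7 < 450, so use break Q=450: TC = 1,260×€55.14 + (1,260/450.0)×286 + (450.0/2)×0.22×€55.14 = €73,006.63.
EOQ at €49.94 = 256.1 < 470, so use break Q=470: TC = 1,260×€49.94 + (1,260/470.0)×286 + (470.0/2)×0.22×€49.94 = €66,273.02.
Lowest total cost among the candidates is at Q = 470.0.

TC* ≈ €66,273.02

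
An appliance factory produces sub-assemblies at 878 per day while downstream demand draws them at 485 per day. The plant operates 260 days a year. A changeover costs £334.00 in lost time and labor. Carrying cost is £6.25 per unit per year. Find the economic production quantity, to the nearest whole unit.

Annual demand D = 485 × 260 = 126,100.
Production build-up factor (1 − d/p) = 1 − 485/878 = 0.4476.
Q* = √(2DS / (H(1 − d/p))) = √(2 × 126,100 × 334 / (6.25 × 0.4476)).
= √(84,234,800 / 2.7976) ≈ 5487.275.

Q* ≈ 5,487 sub-assemblies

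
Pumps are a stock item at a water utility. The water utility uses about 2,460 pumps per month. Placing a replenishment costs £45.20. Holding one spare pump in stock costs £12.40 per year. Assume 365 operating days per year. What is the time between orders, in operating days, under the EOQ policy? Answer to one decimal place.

Annual demand D = 2,460 × 12 = 29,520.
The optimal lot size = √(2DS/H) = √(2 × 29,520 × 45.2 / 12.4) ≈ 463.91.
Cycle time = Q*/D × 365 = 463.91 / 29,520 × 365 ≈ 5.736 days.

T ≈ 5.7 days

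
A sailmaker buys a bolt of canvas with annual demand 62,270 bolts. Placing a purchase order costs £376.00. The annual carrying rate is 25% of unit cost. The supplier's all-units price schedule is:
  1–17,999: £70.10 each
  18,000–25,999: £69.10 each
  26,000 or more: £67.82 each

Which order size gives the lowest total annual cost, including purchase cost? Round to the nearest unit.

Q* ≈ 1,635 bolts

Holding cost per unit per year at price C is H = 0.25·C.
Evaluate total cost at each tier's feasible EOQ or, if the EOQ is below the tier, at the tier's minimum quantity.
EOQ at £70.10 = 1634.6 (feasible in tier 1): TC = 62,270×£70.10 + (62,270/1634.6)×376 + (1634.6/2)×0.25×£70.10 = £4,393,773.88.
EOQ at £69.10 = 1646.4 < 18000, so use break Q=18000: TC = 62,270×£69.10 + (62,270/18000.0)×376 + (18000.0/2)×0.25×£69.10 = £4,459,632.75.
EOQ at £67.82 = 1661.9 < 26000, so use break Q=26000: TC = 62,270×£67.82 + (62,270/26000.0)×376 + (26000.0/2)×0.25×£67.82 = £4,444,466.92.
Lowest total cost is £4,393,773.88 at Q = 1634.6.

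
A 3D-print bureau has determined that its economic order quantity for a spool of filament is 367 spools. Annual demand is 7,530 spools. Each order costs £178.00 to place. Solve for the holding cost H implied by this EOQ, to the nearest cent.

H ≈ £19.90

The basic EOQ model gives Q* = √(2DS/H); rearrange for the unknown.
From Q* = √(2DS/H): H = 2DS / Q*² = 2 × 7,530 × 178 / 367² = 19.9027.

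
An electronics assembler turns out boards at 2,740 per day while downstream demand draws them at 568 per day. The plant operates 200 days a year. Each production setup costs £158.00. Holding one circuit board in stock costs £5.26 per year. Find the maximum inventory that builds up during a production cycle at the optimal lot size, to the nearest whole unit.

I_max ≈ 2,326 boards

Annual demand D = 568 × 200 = 113,600.
Production build-up factor (1 − d/p) = 1 − 568/2,740 = 0.7927.
Q* = √(2DS / (H(1 − d/p))) = √(2 × 113,600 × 158 / (5.26 × 0.7927)).
= √(35,897,600 / 4.1696) ≈ 2934.170.
Maximum inventory = Q*(1 − d/p) = 2934.170 × 0.7927 ≈ 2325.918.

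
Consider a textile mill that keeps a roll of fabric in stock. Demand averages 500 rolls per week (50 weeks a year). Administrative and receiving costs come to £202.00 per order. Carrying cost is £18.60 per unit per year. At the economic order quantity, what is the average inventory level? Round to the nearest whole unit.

Average inventory ≈ 368 rolls

Annual demand D = 500 × 50 = 25,000.
Q* = √(2DS/H) = √(2 × 25,000 × 202 / 18.6) ≈ 736.89.
Average inventory = Q*/2 ≈ 736.89 / 2 = 368.446.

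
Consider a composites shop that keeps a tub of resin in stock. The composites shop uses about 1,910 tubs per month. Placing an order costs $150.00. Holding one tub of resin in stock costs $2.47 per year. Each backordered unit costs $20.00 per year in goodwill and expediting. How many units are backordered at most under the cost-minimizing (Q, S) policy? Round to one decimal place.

Annual demand D = 1,910 × 12 = 22,920.
With planned backorders, Q* = √(2DS/H) · √((H+B)/B).
√(2DS/H) = √(2 × 22,920 × 150 / 2.47) = 1668.474.
√((H+B)/B) = √((2.47+20)/20) = 1.0600.
Q* ≈ 1768.504.
S* = Q* · H/(H+B) = 1768.504 × 2.47/22.47 ≈ 194.402.

S* ≈ 194.4 tubs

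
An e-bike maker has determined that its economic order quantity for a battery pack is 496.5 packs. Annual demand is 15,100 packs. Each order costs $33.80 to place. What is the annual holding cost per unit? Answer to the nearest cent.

H ≈ $4.14

The basic EOQ model gives Q* = √(2DS/H); rearrange for the unknown.
From Q* = √(2DS/H): H = 2DS / Q*² = 2 × 15,100 × 33.8 / 496.5² = 4.1408.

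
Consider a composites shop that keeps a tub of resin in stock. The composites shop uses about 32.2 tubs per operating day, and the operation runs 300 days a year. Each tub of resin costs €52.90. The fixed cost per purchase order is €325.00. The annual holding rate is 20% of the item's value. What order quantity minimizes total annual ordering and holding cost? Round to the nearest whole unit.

Annual demand D = 32.2 × 300 = 9,660.
Holding cost H = 0.20 × €52.90 = €10.5800 per unit per year.
EOQ = √(2DS / H) = √(2 × 9,660 × 325 / 10.58).
= √(6,279,000 / 10.58) = √593,478.2609 ≈ 770.375.

Q* ≈ 770 tubs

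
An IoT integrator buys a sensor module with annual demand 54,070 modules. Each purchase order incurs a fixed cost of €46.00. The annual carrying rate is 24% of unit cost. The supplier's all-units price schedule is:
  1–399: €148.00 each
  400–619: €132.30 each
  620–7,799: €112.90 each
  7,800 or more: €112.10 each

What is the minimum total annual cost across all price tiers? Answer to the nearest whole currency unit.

Holding cost per unit per year at price C is H = 0.24·C.
Candidates are each tier's EOQ (if it falls in that tier) and each price-break quantity.
EOQ at €148.00 = 374.2 (feasible in tier 1): TC = 54,070×€148.00 + (54,070/374.2)×46 + (374.2/2)×0.24×€148.00 = €8,015,652.56.
EOQ at €132.30 = 395.8 < 400, so use break Q=400: TC = 54,070×€132.30 + (54,070/400.0)×46 + (400.0/2)×0.24×€132.30 = €7,166,029.45.
EOQ at €112.90 = 428.5 < 620, so use break Q=620: TC = 54,070×€112.90 + (54,070/620.0)×46 + (620.0/2)×0.24×€112.90 = €6,116,914.41.
EOQ at €112.10 = 430.0 < 7800, so use break Q=7800: TC = 54,070×€112.10 + (54,070/7800.0)×46 + (7800.0/2)×0.24×€112.10 = €6,166,491.47.
Lowest total cost among the candidates is at Q = 620.0.

TC* ≈ €6,116,914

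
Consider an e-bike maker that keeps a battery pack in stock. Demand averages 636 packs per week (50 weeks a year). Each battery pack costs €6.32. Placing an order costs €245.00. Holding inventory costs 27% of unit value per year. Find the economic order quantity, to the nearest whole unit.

Q* ≈ 3,022 packs

Annual demand D = 636 × 50 = 31,800.
Holding cost H = 0.27 × €6.32 = €1.7064 per unit per year.
EOQ = √(2DS / H) = √(2 × 31,800 × 245 / 1.7064).
= √(15,582,000 / 1.7064) = √9,131,504.9226 ≈ 3021.838.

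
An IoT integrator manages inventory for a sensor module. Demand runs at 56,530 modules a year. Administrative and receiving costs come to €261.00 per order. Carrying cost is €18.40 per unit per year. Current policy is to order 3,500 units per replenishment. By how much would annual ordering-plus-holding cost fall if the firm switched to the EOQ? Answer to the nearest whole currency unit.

Extra cost ≈ €13,114 per year

EOQ = √(2DS/H) = √(2 × 56,530 × 261 / 18.4) ≈ 1266.39.
Cost at Q* = (D/Q*)S + (Q*/2)H = √(2DSH) ≈ €23,301.49.
Cost at Q = 3,500: (56,530/3,500)×261 + (3,500/2)×18.4 = €4,215.52 + €32,200.00 = €36,415.52.
Excess = €36,415.52 − €23,301.49 = €13,114.03.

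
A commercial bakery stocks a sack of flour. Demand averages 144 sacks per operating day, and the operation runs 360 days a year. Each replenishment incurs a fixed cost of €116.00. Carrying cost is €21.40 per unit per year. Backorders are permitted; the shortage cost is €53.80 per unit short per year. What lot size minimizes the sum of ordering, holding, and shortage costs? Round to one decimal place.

Q* ≈ 886.3 sacks

Annual demand D = 144 × 360 = 51,840.
With planned backorders, Q* = √(2DS/H) · √((H+B)/B).
√(2DS/H) = √(2 × 51,840 × 116 / 21.4) = 749.669.
√((H+B)/B) = √((21.4+53.8)/53.8) = 1.1823.
Q* ≈ 886.314.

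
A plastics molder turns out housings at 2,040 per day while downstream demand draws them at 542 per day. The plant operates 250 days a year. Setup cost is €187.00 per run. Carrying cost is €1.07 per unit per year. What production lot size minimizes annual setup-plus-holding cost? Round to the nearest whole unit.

Q* ≈ 8,031 housings

Annual demand D = 542 × 250 = 135,500.
Production build-up factor (1 − d/p) = 1 − 542/2,040 = 0.7343.
Q* = √(2DS / (H(1 − d/p))) = √(2 × 135,500 × 187 / (1.07 × 0.7343)).
= √(50,677,000 / 0.7857) ≈ 8031.058.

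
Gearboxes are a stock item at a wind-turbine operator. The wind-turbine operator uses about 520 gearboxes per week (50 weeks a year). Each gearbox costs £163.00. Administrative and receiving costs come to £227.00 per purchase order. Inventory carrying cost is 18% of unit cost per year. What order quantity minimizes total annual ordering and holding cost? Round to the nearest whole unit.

Q* ≈ 634 gearboxes

Annual demand D = 520 × 50 = 26,000.
Holding cost H = 0.18 × £163.00 = £29.3400 per unit per year.
EOQ = √(2DS / H) = √(2 × 26,000 × 227 / 29.34).
= √(11,804,000 / 29.34) = √402,317.6551 ≈ 634.285.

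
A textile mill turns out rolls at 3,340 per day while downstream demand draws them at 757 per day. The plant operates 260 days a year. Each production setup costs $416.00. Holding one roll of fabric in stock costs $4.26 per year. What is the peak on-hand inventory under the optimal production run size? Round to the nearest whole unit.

I_max ≈ 5,452 rolls

Annual demand D = 757 × 260 = 196,820.
Production build-up factor (1 − d/p) = 1 − 757/3,340 = 0.7734.
Q* = √(2DS / (H(1 − d/p))) = √(2 × 196,820 × 416 / (4.26 × 0.7734)).
= √(163,754,240 / 3.2945) ≈ 7050.217.
Maximum inventory = Q*(1 − d/p) = 7050.217 × 0.7734 ≈ 5452.309.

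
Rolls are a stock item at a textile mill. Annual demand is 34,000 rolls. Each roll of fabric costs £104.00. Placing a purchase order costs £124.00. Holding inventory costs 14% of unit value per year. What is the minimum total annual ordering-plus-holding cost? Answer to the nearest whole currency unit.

Holding cost H = 0.14 × £104.00 = £14.5600 per unit per year.
The optimal lot size = √(2DS/H) = √(2 × 34,000 × 124 / 14.56) ≈ 761.00.
At the optimum the two cost components are equal, so total cost = 2·(Q*/2)H = Q*·H.
Minimum total = √(2DSH) = √(2 × 34,000 × 124 × 14.56) ≈ 11080.159.

TC* ≈ £11,080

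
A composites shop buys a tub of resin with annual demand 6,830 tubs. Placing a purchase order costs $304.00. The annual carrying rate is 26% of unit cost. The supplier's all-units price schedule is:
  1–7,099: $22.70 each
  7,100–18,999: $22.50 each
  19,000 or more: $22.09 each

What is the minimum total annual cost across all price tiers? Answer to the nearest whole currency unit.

Holding cost per unit per year at price C is H = 0.26·C.
Evaluate total cost at each tier's feasible EOQ or, if the EOQ is below the tier, at the tier's minimum quantity.
EOQ at $22.70 = 838.8 (feasible in tier 1): TC = 6,830×$22.70 + (6,830/838.8)×304 + (838.8/2)×0.26×$22.70 = $159,991.64.
EOQ at $22.50 = 842.5 < 7100, so use break Q=7100: TC = 6,830×$22.50 + (6,830/7100.0)×304 + (7100.0/2)×0.26×$22.50 = $174,734.94.
EOQ at $22.09 = 850.3 < 19000, so use break Q=19000: TC = 6,830×$22.09 + (6,830/19000.0)×304 + (19000.0/2)×0.26×$22.09 = $205,546.28.
Lowest total cost among the candidates is at Q = 838.8.

TC* ≈ $159,992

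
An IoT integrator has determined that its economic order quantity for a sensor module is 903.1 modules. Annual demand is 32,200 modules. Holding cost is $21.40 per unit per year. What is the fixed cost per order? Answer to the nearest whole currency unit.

Invert the EOQ relation Q*² = 2DS/H.
From Q* = √(2DS/H): S = Q*²H / (2D) = 903.1² × 21.4 / (2 × 32,200) = 271.0189.

S ≈ $271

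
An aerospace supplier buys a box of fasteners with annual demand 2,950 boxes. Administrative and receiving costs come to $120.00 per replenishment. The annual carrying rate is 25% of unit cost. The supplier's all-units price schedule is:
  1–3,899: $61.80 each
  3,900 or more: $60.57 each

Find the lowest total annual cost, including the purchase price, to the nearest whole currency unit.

Holding cost per unit per year at price C is H = 0.25·C.
For each price level, check whether its EOQ is feasible; otherwise the best quantity at that price is the breakpoint.
EOQ at $61.80 = 214.1 (feasible in tier 1): TC = 2,950×$61.80 + (2,950/214.1)×120 + (214.1/2)×0.25×$61.80 = $185,617.36.
EOQ at $60.57 = 216.2 < 3900, so use break Q=3900: TC = 2,950×$60.57 + (2,950/3900.0)×120 + (3900.0/2)×0.25×$60.57 = $208,300.14.
Lowest total cost among the candidates is at Q = 214.1.

TC* ≈ $185,617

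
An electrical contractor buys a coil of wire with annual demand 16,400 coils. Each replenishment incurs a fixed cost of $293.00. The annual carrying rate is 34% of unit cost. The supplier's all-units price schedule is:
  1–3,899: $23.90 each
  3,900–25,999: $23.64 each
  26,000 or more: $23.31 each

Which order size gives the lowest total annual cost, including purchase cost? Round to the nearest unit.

Holding cost per unit per year at price C is H = 0.34·C.
Evaluate total cost at each tier's feasible EOQ or, if the EOQ is below the tier, at the tier's minimum quantity.
EOQ at $23.90 = 1087.5 (feasible in tier 1): TC = 16,400×$23.90 + (16,400/1087.5)×293 + (1087.5/2)×0.34×$23.90 = $400,797.09.
EOQ at $23.64 = 1093.5 < 3900, so use break Q=3900: TC = 16,400×$23.64 + (16,400/3900.0)×293 + (3900.0/2)×0.34×$23.64 = $404,601.42.
EOQ at $23.31 = 1101.2 < 26000, so use break Q=26000: TC = 16,400×$23.31 + (16,400/26000.0)×293 + (26000.0/2)×0.34×$23.31 = $485,499.02.
Lowest total cost is $400,797.09 at Q = 1087.5.

Q* ≈ 1,088 coils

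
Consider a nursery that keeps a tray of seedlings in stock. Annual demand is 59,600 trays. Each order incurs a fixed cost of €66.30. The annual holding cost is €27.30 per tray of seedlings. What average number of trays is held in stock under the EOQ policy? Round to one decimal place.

Average inventory ≈ 269.0 trays

The optimal lot size = √(2DS/H) = √(2 × 59,600 × 66.3 / 27.3) ≈ 538.04.
Average inventory = Q*/2 ≈ 538.04 / 2 = 269.019.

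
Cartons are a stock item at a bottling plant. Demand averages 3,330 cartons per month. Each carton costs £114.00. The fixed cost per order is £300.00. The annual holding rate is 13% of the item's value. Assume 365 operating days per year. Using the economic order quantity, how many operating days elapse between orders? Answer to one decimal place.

Annual demand D = 3,330 × 12 = 39,960.
Holding cost H = 0.13 × £114.00 = £14.8200 per unit per year.
EOQ = √(2DS/H) = √(2 × 39,960 × 300 / 14.82) ≈ 1271.93.
Cycle time = Q*/D × 365 = 1271.93 / 39,960 × 365 ≈ 11.618 days.

T ≈ 11.6 days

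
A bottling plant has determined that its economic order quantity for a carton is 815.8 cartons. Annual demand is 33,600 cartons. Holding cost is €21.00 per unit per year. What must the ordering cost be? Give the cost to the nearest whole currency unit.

S ≈ €208

The basic EOQ model gives Q* = √(2DS/H); rearrange for the unknown.
From Q* = √(2DS/H): S = Q*²H / (2D) = 815.8² × 21 / (2 × 33,600) = 207.9780.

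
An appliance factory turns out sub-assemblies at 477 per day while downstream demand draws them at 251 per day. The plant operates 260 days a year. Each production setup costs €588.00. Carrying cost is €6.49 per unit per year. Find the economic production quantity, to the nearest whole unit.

Annual demand D = 251 × 260 = 65,260.
Production build-up factor (1 − d/p) = 1 − 251/477 = 0.4738.
Q* = √(2DS / (H(1 − d/p))) = √(2 × 65,260 × 588 / (6.49 × 0.4738)).
= √(76,745,760 / 3.0749) ≈ 4995.855.

Q* ≈ 4,996 sub-assemblies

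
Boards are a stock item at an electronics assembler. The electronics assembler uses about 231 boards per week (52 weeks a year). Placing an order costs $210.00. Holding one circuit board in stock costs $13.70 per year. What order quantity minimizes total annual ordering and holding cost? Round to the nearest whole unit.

Q* ≈ 607 boards

Annual demand D = 231 × 52 = 12,012.
EOQ = √(2DS / H) = √(2 × 12,012 × 210 / 13.7).
= √(5,045,040 / 13.7) = √368,251.0949 ≈ 606.837.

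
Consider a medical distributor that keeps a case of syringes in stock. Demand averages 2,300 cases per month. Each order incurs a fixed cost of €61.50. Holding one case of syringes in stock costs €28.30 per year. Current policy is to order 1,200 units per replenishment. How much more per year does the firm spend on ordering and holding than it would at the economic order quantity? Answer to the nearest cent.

Extra cost ≈ €8,592.82 per year

Annual demand D = 2,300 × 12 = 27,600.
EOQ = √(2DS/H) = √(2 × 27,600 × 61.5 / 28.3) ≈ 346.35.
Cost at Q* = (D/Q*)S + (Q*/2)H = √(2DSH) ≈ €9,801.68.
Cost at Q = 1,200: (27,600/1,200)×61.5 + (1,200/2)×28.3 = €1,414.50 + €16,980.00 = €18,394.50.
Excess = €18,394.50 − €9,801.68 = €8,592.82.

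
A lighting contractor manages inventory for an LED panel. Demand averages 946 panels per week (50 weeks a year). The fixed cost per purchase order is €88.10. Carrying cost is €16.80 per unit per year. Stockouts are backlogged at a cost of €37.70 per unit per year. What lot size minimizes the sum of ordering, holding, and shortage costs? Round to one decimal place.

Q* ≈ 846.8 panels

Annual demand D = 946 × 50 = 47,300.
With planned backorders, Q* = √(2DS/H) · √((H+B)/B).
√(2DS/H) = √(2 × 47,300 × 88.1 / 16.8) = 704.334.
√((H+B)/B) = √((16.8+37.7)/37.7) = 1.2023.
Q* ≈ 846.850.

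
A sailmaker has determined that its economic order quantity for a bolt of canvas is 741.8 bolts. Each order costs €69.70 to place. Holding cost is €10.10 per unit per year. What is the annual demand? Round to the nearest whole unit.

D ≈ 39,869 bolts per year

The basic EOQ model gives Q* = √(2DS/H); rearrange for the unknown.
From Q* = √(2DS/H): D = Q*²H / (2S) = 741.8² × 10.1 / (2 × 69.7) = 39868.717.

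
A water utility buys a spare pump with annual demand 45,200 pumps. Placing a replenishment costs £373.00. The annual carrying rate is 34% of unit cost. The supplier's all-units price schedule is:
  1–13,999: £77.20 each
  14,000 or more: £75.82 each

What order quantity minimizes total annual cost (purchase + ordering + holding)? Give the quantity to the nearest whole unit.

Holding cost per unit per year at price C is H = 0.34·C.
For each price level, check whether its EOQ is feasible; otherwise the best quantity at that price is the breakpoint.
EOQ at £77.20 = 1133.4 (feasible in tier 1): TC = 45,200×£77.20 + (45,200/1133.4)×373 + (1133.4/2)×0.34×£77.20 = £3,519,189.98.
EOQ at £75.82 = 1143.7 < 14000, so use break Q=14000: TC = 45,200×£75.82 + (45,200/14000.0)×373 + (14000.0/2)×0.34×£75.82 = £3,608,719.86.
Lowest total cost is £3,519,189.98 at Q = 1133.4.

Q* ≈ 1,133 pumps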